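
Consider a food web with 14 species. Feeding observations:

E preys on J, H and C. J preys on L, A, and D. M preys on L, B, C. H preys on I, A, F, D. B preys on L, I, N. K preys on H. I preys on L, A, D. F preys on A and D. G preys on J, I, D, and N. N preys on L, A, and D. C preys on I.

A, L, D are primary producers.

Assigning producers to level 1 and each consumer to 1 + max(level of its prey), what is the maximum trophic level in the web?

Producers (level 1): A, L, D.
A → I → C → M gives M level 4.
No species has a prey at level 4, so no species reaches level 5.

4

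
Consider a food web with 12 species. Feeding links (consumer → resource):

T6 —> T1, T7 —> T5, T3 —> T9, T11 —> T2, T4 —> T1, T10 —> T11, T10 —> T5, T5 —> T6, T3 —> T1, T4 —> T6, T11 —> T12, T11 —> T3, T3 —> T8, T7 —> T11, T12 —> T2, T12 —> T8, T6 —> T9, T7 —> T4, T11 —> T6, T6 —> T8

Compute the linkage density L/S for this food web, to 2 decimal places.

There are L = 20 links among S = 12 species.
L/S = 20/12 = 1.6667 ≈ 1.67.

L/S = 1.67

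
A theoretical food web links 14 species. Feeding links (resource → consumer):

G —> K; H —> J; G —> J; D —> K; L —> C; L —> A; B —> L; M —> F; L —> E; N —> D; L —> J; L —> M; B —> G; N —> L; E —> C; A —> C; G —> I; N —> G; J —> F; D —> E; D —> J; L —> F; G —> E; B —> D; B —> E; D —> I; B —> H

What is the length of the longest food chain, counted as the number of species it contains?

4 species

One longest chain: B → L → M → F.
It has 4 species and 3 links.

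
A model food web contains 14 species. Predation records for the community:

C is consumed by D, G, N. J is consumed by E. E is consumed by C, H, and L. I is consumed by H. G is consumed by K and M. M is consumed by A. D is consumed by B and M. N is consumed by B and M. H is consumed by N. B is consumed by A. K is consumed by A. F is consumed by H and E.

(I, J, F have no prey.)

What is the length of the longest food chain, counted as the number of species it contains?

6 species

One longest chain: J → E → C → D → B → A.
It has 6 species and 5 links.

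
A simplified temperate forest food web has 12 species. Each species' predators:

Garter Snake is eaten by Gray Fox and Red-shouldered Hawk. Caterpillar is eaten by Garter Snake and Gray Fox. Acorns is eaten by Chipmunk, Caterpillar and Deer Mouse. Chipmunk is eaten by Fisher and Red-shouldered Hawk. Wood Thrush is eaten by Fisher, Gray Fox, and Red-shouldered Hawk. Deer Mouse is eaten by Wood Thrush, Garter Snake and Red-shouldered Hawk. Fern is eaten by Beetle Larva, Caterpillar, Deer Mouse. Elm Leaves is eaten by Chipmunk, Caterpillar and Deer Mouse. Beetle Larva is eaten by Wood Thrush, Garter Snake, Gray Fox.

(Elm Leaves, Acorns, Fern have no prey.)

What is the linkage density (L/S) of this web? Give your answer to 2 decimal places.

There are L = 24 links among S = 12 species.
L/S = 24/12 = 2.0000 ≈ 2.00.

L/S = 2.00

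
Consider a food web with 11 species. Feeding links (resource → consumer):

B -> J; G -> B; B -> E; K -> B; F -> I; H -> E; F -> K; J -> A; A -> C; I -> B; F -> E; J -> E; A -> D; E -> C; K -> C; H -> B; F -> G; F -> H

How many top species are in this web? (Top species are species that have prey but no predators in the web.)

Top species (has prey, but nothing eats it): D, C.
Count: 2.

2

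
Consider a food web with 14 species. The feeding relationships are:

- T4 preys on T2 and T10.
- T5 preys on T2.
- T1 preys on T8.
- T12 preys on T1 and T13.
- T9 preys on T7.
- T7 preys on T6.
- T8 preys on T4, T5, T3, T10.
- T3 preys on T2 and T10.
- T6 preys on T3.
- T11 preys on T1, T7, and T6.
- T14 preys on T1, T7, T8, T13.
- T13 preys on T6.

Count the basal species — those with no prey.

2

Basal species (no prey listed): T10, T2.
Count: 2.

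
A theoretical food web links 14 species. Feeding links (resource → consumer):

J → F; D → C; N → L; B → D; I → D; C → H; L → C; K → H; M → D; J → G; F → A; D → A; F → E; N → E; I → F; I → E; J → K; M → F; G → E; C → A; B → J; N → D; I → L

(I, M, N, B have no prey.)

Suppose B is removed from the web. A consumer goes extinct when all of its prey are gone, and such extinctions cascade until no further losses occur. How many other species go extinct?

Remove B.
Round 1: J (all prey gone) → extinct.
Round 2: K (all prey gone), G (all prey gone) → extinct.
No further losses. Total secondary extinctions: 3.

3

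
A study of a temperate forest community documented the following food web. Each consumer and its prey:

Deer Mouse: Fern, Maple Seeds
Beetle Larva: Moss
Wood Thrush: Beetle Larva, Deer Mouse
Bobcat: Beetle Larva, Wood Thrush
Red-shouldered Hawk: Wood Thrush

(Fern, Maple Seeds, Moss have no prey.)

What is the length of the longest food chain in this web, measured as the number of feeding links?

One longest chain: Moss → Beetle Larva → Wood Thrush → Red-shouldered Hawk.
It has 4 species and 3 links.

3 links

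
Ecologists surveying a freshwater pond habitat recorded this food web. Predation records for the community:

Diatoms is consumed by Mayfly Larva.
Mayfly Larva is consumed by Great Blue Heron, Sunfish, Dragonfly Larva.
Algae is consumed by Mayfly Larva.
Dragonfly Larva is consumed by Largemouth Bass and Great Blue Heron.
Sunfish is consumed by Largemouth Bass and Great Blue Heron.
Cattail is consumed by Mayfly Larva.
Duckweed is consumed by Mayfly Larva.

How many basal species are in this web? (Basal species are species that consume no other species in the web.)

4

Basal species (no prey listed): Diatoms, Duckweed, Cattail, Algae.
Count: 4.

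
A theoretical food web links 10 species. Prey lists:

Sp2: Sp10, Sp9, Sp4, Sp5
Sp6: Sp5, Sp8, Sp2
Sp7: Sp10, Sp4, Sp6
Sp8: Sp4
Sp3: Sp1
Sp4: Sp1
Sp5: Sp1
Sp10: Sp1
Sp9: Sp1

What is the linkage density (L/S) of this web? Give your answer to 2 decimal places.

L/S = 1.60

There are L = 16 links among S = 10 species.
L/S = 16/10 = 1.6000 ≈ 1.60.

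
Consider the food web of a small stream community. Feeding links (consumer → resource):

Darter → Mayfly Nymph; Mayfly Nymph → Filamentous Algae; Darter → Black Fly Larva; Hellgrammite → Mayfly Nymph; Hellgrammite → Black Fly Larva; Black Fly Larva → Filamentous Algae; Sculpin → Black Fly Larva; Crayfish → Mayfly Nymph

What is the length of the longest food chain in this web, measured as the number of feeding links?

One longest chain: Filamentous Algae → Mayfly Nymph → Crayfish.
It has 3 species and 2 links.

2 links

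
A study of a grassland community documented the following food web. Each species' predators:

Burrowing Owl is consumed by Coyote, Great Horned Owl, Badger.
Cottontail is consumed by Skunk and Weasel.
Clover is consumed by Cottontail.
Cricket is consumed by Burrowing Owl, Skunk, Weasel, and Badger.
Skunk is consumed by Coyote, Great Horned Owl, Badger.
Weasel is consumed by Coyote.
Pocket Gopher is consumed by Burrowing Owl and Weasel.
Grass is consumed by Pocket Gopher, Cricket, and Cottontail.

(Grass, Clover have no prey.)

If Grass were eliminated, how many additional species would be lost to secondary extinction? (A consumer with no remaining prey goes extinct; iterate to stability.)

Remove Grass.
Round 1: Pocket Gopher (all prey gone), Cricket (all prey gone) → extinct.
Round 2: Burrowing Owl (all prey gone) → extinct.
No further losses. Total secondary extinctions: 3.

3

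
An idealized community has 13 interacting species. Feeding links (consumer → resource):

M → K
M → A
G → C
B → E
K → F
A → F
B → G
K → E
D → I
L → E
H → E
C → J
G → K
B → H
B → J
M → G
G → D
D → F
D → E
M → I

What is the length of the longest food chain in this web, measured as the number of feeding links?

3 links

One longest chain: E → D → G → B.
It has 4 species and 3 links.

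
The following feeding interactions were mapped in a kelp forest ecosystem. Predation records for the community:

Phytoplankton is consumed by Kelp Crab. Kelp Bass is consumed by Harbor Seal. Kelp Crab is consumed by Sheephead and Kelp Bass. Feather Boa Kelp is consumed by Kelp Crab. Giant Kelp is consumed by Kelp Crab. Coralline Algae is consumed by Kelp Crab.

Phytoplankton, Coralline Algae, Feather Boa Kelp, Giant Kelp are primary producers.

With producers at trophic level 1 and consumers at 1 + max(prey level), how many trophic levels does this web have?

4

Producers (level 1): Phytoplankton, Coralline Algae, Feather Boa Kelp, Giant Kelp.
Phytoplankton → Kelp Crab → Kelp Bass → Harbor Seal gives Harbor Seal level 4.
No species has a prey at level 4, so no species reaches level 5.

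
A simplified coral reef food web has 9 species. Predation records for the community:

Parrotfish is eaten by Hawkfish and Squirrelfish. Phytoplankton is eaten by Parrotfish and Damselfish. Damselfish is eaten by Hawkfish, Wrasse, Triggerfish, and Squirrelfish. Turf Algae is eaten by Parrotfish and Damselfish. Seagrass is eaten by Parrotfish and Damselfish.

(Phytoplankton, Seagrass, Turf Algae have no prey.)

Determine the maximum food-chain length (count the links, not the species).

2 links

One longest chain: Phytoplankton → Damselfish → Wrasse.
It has 3 species and 2 links.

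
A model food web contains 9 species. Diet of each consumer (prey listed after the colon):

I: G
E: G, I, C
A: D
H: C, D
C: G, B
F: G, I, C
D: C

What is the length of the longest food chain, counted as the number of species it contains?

One longest chain: G → C → D → H.
It has 4 species and 3 links.

4 species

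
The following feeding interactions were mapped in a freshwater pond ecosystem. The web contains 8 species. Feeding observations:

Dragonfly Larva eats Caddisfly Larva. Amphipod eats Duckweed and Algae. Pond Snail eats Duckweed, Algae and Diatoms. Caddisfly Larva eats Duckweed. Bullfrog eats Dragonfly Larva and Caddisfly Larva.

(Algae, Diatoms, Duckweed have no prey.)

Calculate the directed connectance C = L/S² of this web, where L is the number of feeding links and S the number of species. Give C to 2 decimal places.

C = 0.14

The web has S = 8 species and L = 9 feeding links.
C = L / S² = 9 / 64 = 0.1406 ≈ 0.14.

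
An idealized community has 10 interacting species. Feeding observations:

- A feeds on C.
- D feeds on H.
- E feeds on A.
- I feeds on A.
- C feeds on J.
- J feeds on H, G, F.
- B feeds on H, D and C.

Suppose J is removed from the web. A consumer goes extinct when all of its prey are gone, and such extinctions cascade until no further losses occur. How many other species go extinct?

4

Remove J.
Round 1: C (all prey gone) → extinct.
Round 2: A (all prey gone) → extinct.
Round 3: E (all prey gone), I (all prey gone) → extinct.
No further losses. Total secondary extinctions: 4.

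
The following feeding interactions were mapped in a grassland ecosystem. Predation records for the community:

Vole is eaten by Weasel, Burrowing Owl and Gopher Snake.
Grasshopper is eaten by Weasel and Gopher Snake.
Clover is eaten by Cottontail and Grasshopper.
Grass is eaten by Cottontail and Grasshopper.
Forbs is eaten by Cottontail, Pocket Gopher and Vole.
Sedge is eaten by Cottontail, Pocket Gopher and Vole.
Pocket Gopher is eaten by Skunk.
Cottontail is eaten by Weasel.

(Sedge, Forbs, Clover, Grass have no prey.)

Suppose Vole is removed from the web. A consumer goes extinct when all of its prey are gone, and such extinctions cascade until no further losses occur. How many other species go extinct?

1

Remove Vole.
Round 1: Burrowing Owl (all prey gone) → extinct.
No further losses. Total secondary extinctions: 1.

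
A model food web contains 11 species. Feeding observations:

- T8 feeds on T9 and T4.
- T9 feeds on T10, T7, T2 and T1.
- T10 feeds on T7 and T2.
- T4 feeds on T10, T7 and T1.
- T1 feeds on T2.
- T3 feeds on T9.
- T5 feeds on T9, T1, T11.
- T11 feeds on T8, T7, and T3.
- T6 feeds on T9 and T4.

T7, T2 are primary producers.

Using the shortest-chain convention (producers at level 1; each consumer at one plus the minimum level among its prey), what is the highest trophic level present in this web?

3

Producers (level 1): T7, T2.
Following each consumer down to its lowest-level prey: T7 → T11 → T5 (levels 1 through 3).
All prey of T5 (T11 2, T1 2, T9 2) are at level 2 or above, so T5 is at level 1 + 2 = 3.
Every consumer has at least one prey at level 2 or below, so none exceeds level 3.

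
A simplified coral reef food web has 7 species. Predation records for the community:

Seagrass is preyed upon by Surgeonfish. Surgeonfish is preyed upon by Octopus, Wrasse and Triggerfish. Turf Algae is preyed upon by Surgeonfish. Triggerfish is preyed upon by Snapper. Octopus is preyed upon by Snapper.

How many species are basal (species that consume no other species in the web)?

2

Basal species (no prey listed): Seagrass, Turf Algae.
Count: 2.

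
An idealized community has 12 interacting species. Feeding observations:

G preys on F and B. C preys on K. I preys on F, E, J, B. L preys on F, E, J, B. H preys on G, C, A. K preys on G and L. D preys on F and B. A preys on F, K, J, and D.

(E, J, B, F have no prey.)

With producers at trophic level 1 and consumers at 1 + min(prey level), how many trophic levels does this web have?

Producers (level 1): E, J, B, F.
Following each consumer down to its lowest-level prey: E → L → K → C (levels 1 through 4).
All prey of C (K 3) are at level 3 or above, so C is at level 1 + 3 = 4.
Every consumer has at least one prey at level 3 or below, so none exceeds level 4.

4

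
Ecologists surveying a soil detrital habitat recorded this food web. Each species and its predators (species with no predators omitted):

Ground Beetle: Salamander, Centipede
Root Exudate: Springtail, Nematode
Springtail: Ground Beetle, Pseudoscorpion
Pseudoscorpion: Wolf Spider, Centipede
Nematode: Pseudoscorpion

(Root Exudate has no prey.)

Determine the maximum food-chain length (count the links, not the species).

One longest chain: Root Exudate → Springtail → Pseudoscorpion → Wolf Spider.
It has 4 species and 3 links.

3 links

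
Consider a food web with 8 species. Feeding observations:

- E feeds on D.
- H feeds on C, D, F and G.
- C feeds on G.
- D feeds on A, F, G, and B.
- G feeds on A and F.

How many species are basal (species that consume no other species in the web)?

Basal species (no prey listed): B, F, A.
Count: 3.

3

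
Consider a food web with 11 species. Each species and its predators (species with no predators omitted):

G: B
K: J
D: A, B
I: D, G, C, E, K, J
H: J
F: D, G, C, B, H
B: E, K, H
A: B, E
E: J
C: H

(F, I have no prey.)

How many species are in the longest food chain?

One longest chain: F → D → A → B → K → J.
It has 6 species and 5 links.

6 species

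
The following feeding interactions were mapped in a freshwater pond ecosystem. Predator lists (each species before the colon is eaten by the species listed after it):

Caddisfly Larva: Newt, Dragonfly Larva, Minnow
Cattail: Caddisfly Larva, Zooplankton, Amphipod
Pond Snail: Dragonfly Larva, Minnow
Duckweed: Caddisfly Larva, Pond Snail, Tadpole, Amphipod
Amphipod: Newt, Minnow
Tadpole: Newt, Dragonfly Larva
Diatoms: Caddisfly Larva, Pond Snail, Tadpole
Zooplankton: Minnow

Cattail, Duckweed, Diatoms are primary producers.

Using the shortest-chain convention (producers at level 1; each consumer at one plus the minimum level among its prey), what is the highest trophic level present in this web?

3

Producers (level 1): Cattail, Duckweed, Diatoms.
Following each consumer down to its lowest-level prey: Cattail → Caddisfly Larva → Dragonfly Larva (levels 1 through 3).
All prey of Dragonfly Larva (Caddisfly Larva 2, Pond Snail 2, Tadpole 2) are at level 2 or above, so Dragonfly Larva is at level 1 + 2 = 3.
Every consumer has at least one prey at level 2 or below, so none exceeds level 3.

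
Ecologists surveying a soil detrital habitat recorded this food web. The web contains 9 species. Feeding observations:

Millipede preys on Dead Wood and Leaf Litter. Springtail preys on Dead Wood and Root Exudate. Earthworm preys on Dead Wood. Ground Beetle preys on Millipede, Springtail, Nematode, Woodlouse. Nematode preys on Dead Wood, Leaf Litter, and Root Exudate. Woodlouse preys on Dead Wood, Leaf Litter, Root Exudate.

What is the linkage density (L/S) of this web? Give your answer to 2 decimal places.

L/S = 1.67

There are L = 15 links among S = 9 species.
L/S = 15/9 = 1.6667 ≈ 1.67.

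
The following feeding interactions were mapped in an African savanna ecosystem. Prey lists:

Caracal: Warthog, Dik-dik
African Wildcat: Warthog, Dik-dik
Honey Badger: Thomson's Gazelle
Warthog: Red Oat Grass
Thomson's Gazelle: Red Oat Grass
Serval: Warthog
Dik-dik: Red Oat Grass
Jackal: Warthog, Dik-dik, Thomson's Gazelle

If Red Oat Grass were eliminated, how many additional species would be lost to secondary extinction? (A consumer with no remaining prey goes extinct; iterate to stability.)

8

Remove Red Oat Grass.
Round 1: Warthog (all prey gone), Dik-dik (all prey gone), Thomson's Gazelle (all prey gone) → extinct.
Round 2: Jackal (all prey gone), Caracal (all prey gone), Honey Badger (all prey gone), African Wildcat (all prey gone), Serval (all prey gone) → extinct.
No further losses. Total secondary extinctions: 8.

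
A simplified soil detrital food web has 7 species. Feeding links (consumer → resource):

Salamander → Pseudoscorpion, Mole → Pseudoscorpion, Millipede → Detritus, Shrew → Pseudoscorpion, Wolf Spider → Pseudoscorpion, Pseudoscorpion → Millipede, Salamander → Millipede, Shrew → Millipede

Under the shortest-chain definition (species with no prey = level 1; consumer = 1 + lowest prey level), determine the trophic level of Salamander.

Trophic level 3

Detritus has no prey (basal) → level 1.
Millipede eats Detritus → level 2.
Salamander eats Millipede → level 3.
No prey of Salamander is below level 2, so 3 is the minimum.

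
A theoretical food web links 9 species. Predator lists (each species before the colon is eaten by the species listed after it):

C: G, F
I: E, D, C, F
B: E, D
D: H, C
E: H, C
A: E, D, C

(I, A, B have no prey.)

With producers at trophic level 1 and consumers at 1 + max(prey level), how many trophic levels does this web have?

4

Producers (level 1): I, A, B.
I → E → C → G gives G level 4.
No species has a prey at level 4, so no species reaches level 5.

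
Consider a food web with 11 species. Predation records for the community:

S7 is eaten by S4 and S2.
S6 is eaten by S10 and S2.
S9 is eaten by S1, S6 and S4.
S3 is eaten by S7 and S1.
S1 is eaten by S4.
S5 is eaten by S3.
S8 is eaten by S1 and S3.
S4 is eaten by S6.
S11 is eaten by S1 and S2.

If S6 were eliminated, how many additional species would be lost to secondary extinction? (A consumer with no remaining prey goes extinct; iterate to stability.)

Remove S6.
Round 1: S10 (all prey gone) → extinct.
No further losses. Total secondary extinctions: 1.

1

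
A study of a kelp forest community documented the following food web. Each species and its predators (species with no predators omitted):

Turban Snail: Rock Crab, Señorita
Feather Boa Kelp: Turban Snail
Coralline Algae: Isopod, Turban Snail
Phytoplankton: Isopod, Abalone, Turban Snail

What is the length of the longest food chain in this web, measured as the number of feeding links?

One longest chain: Coralline Algae → Turban Snail → Rock Crab.
It has 3 species and 2 links.

2 links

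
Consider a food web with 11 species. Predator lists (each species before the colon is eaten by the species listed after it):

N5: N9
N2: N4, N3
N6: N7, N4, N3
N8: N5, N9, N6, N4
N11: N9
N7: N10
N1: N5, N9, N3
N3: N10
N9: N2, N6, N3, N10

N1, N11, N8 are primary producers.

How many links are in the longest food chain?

One longest chain: N1 → N5 → N9 → N2 → N3 → N10.
It has 6 species and 5 links.

5 links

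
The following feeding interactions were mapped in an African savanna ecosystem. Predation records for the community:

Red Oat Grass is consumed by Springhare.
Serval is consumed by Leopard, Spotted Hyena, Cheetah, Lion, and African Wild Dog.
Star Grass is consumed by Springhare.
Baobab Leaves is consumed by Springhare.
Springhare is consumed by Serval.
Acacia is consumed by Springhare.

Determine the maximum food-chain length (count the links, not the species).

One longest chain: Red Oat Grass → Springhare → Serval → Cheetah.
It has 4 species and 3 links.

3 links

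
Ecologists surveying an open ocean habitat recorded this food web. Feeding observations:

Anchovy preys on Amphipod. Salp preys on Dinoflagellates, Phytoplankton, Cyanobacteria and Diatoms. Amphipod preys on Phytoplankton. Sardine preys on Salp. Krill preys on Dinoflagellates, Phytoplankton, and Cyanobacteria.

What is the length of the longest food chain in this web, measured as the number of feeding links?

One longest chain: Cyanobacteria → Salp → Sardine.
It has 3 species and 2 links.

2 links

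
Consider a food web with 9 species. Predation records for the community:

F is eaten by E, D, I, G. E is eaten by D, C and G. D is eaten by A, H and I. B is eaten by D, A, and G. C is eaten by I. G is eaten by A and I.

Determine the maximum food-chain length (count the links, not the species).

3 links

One longest chain: F → E → G → I.
It has 4 species and 3 links.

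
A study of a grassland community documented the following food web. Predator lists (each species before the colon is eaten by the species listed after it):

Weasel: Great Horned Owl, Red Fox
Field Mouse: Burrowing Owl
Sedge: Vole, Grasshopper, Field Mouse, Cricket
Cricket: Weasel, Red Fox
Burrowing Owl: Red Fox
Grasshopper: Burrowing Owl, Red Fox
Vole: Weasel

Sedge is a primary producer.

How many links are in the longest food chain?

One longest chain: Sedge → Vole → Weasel → Great Horned Owl.
It has 4 species and 3 links.

3 links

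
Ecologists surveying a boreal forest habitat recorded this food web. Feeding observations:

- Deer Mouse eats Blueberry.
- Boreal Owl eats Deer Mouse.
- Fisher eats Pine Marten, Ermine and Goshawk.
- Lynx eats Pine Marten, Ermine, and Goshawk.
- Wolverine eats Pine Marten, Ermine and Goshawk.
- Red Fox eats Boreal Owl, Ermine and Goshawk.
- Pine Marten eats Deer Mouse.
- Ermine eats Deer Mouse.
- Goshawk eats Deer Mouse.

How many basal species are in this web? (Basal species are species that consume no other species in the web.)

1

Basal species (no prey listed): Blueberry.
Count: 1.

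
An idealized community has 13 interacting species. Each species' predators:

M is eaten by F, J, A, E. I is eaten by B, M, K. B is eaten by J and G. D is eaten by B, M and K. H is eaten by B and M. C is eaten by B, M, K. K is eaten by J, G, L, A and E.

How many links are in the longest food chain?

2 links

One longest chain: D → K → L.
It has 3 species and 2 links.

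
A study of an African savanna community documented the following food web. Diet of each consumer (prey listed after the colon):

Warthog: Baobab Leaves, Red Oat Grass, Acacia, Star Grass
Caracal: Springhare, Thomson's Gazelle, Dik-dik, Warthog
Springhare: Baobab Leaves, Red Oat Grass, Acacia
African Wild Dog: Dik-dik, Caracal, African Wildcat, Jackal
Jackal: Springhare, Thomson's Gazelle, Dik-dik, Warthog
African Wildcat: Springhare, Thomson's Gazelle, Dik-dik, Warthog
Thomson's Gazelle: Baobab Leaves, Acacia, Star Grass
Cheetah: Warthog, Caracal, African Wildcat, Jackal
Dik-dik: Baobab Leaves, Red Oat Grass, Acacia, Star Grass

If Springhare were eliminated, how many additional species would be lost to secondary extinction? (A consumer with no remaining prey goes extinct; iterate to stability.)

0

Remove Springhare.
Every predator of it retains at least one other prey: Caracal still has Thomson's Gazelle, Dik-dik, Warthog; African Wildcat still has Thomson's Gazelle, Dik-dik, Warthog; Jackal still has Thomson's Gazelle, Dik-dik, Warthog.
No consumer loses all prey, so no secondary extinctions occur.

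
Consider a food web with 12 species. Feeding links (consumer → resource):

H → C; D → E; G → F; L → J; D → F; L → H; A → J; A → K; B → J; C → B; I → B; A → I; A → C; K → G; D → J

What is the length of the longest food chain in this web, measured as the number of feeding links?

4 links

One longest chain: J → B → C → H → L.
It has 5 species and 4 links.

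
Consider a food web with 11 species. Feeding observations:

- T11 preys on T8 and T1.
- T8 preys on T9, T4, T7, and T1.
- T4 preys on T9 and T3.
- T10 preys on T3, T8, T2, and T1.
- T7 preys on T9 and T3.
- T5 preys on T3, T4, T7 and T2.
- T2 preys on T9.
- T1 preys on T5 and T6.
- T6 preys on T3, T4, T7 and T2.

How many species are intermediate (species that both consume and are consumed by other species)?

7

Intermediate species (has both prey and predators): T2, T4, T7, T6, T5, T1, T8.
Count: 7.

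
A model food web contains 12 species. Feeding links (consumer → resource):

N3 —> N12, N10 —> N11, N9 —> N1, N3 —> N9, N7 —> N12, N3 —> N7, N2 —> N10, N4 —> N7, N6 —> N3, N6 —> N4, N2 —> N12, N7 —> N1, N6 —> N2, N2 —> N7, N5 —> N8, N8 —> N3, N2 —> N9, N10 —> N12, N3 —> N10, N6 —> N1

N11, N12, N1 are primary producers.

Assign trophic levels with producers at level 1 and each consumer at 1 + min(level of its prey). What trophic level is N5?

N12 is a producer → level 1.
N3 eats N12 → level 2.
N8 eats N3 → level 3.
N5 eats N8 → level 4.
No prey of N5 is below level 3, so 4 is the minimum.

Trophic level 4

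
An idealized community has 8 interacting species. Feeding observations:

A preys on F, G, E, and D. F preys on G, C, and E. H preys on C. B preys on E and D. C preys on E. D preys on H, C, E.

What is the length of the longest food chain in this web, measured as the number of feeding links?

One longest chain: E → C → H → D → B.
It has 5 species and 4 links.

4 links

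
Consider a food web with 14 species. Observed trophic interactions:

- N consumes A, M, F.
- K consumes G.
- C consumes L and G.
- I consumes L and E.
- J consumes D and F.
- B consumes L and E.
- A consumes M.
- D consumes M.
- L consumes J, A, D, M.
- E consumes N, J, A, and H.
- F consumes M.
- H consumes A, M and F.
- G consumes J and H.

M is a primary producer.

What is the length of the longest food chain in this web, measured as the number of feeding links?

4 links

One longest chain: M → F → J → G → K.
It has 5 species and 4 links.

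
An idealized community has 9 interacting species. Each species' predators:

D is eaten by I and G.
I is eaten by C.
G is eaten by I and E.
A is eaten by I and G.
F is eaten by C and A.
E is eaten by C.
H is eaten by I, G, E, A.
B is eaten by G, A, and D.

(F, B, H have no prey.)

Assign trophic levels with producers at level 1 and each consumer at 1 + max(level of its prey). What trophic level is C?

Trophic level 5

F is a producer → level 1.
A eats F (level 1); other prey at levels: B 1, H 1 → level 2.
G eats A (level 2); other prey at levels: B 1, H 1, D 2 → level 3.
E eats G (level 3); other prey at levels: H 1 → level 4.
C eats E (level 4); other prey at levels: F 1, I 4 → level 5.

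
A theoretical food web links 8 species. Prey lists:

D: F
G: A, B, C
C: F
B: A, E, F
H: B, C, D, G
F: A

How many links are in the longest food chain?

One longest chain: A → F → B → G → H.
It has 5 species and 4 links.

4 links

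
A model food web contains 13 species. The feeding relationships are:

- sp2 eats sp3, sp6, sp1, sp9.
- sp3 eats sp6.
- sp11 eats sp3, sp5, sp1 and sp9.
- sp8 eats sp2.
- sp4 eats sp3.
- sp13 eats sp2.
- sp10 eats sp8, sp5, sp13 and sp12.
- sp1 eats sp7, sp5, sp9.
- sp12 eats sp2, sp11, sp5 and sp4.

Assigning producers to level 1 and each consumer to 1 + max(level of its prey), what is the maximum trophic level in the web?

Producers (level 1): sp7, sp5, sp9, sp6.
sp6 → sp3 → sp2 → sp13 → sp10 gives sp10 level 5.
No species has a prey at level 5, so no species reaches level 6.

5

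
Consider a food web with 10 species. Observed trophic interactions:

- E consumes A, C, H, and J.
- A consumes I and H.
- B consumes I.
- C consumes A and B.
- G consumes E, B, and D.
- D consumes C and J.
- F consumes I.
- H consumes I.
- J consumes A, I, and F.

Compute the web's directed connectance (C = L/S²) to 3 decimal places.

C = 0.190

The web has S = 10 species and L = 19 feeding links.
C = L / S² = 19 / 100 = 0.1900 ≈ 0.190.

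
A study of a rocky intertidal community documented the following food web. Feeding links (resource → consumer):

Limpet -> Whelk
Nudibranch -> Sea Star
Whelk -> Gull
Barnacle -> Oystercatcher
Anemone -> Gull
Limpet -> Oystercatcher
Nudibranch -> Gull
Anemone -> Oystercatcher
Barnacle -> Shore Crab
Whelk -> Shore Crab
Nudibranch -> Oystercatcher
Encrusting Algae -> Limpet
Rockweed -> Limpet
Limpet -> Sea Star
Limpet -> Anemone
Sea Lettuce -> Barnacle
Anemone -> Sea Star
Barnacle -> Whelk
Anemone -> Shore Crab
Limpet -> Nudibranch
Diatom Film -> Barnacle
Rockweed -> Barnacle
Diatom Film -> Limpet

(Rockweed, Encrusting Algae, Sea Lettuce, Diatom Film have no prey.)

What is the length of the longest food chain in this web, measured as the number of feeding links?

One longest chain: Rockweed → Limpet → Anemone → Shore Crab.
It has 4 species and 3 links.

3 links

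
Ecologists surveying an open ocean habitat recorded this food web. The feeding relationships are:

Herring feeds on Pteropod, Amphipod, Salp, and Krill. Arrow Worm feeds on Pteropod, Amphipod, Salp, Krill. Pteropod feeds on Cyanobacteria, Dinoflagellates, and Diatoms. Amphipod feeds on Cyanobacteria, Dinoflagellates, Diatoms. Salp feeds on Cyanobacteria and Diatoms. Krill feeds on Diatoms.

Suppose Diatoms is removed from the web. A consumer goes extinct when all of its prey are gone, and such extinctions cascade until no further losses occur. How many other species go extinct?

1

Remove Diatoms.
Round 1: Krill (all prey gone) → extinct.
No further losses. Total secondary extinctions: 1.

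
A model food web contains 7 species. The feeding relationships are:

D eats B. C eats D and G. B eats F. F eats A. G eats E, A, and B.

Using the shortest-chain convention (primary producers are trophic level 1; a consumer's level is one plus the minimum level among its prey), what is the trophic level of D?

Trophic level 4

A is a producer → level 1.
F eats A → level 2.
B eats F → level 3.
D eats B → level 4.
No prey of D is below level 3, so 4 is the minimum.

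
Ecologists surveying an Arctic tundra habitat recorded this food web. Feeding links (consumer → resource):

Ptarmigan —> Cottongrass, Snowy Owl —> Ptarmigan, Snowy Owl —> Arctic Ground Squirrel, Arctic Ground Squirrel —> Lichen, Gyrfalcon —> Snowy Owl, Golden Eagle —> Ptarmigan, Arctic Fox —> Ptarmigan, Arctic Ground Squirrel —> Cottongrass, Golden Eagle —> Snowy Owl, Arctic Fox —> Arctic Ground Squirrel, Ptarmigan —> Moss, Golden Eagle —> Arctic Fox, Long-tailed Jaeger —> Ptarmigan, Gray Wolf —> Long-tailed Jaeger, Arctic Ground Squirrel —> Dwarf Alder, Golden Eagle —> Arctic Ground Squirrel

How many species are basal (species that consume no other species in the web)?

Basal species (no prey listed): Cottongrass, Lichen, Dwarf Alder, Moss.
Count: 4.

4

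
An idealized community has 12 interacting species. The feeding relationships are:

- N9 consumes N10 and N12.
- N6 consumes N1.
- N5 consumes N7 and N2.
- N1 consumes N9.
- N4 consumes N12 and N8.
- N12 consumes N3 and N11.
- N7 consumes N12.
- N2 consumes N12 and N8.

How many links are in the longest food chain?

4 links

One longest chain: N3 → N12 → N9 → N1 → N6.
It has 5 species and 4 links.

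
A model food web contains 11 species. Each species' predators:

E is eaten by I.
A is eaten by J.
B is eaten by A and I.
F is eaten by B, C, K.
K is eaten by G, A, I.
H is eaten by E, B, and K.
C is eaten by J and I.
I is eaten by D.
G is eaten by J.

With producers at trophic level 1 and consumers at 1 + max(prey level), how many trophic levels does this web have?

4

Producers (level 1): F, H.
H → E → I → D gives D level 4.
No species has a prey at level 4, so no species reaches level 5.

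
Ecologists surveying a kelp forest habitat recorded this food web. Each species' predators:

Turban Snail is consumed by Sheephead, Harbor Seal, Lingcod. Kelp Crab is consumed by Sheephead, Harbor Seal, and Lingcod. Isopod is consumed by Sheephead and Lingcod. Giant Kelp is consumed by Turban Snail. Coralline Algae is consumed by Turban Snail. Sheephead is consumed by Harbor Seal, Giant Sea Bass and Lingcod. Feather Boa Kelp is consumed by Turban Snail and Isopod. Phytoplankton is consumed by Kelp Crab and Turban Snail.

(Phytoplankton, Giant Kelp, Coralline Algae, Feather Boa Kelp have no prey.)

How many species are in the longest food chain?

One longest chain: Feather Boa Kelp → Isopod → Sheephead → Lingcod.
It has 4 species and 3 links.

4 species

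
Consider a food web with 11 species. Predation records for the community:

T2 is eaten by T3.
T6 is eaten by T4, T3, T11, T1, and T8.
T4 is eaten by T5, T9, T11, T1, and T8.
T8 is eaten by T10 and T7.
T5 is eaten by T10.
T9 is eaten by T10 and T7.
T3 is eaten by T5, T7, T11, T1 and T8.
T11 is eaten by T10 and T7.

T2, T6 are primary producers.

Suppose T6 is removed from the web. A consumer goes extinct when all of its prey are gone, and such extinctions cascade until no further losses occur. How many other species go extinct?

2

Remove T6.
Round 1: T4 (all prey gone) → extinct.
Round 2: T9 (all prey gone) → extinct.
No further losses. Total secondary extinctions: 2.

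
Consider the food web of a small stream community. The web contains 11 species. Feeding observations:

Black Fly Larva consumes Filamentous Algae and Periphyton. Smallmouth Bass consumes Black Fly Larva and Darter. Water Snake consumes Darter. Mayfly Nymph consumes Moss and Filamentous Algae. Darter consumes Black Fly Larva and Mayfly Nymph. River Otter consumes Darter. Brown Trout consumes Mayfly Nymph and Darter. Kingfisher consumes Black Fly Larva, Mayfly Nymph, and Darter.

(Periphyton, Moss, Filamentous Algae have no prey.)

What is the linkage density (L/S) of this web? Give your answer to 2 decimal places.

There are L = 15 links among S = 11 species.
L/S = 15/11 = 1.3636 ≈ 1.36.

L/S = 1.36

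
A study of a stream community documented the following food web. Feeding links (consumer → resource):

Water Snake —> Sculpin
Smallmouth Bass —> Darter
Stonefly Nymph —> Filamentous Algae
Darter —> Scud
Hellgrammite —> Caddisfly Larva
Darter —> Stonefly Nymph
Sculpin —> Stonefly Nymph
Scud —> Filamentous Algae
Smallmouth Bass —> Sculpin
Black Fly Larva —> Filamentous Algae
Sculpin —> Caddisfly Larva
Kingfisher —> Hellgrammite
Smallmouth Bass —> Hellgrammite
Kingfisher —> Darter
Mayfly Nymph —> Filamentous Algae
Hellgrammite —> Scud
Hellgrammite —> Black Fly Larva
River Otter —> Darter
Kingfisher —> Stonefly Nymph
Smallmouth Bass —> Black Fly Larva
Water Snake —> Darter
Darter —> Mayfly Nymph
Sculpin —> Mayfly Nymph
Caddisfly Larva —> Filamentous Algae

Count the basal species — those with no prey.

1

Basal species (no prey listed): Filamentous Algae.
Count: 1.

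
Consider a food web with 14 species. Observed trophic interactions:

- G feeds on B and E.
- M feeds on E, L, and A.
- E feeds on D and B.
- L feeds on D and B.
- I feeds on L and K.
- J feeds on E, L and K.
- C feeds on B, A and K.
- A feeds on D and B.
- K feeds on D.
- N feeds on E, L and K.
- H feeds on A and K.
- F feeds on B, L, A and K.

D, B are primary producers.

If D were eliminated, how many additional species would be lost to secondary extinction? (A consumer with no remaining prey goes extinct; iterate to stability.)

Remove D.
Round 1: K (all prey gone) → extinct.
No further losses. Total secondary extinctions: 1.

1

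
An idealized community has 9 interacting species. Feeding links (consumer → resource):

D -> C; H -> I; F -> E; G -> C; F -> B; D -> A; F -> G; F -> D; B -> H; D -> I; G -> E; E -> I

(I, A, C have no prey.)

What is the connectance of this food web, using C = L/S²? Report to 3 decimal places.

The web has S = 9 species and L = 12 feeding links.
C = L / S² = 12 / 81 = 0.1481 ≈ 0.148.

C = 0.148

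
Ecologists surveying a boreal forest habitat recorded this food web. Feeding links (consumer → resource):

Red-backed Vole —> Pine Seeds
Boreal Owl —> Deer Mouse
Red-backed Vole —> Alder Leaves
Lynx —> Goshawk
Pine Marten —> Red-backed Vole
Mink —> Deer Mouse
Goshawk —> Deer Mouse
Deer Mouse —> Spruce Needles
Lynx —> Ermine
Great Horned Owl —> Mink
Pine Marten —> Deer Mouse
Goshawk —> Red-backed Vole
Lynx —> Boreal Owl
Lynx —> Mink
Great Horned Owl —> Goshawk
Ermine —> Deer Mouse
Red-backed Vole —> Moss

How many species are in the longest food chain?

One longest chain: Spruce Needles → Deer Mouse → Boreal Owl → Lynx.
It has 4 species and 3 links.

4 species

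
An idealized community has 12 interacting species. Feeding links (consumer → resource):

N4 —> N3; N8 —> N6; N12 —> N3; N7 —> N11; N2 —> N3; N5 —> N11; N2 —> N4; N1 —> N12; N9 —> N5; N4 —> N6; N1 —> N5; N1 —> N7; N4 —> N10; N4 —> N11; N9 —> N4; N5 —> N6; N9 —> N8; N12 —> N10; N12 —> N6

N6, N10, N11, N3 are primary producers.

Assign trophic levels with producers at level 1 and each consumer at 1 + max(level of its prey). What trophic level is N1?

Trophic level 3

N11 is a producer → level 1.
N7 eats N11 → level 2.
N1 eats N7 (level 2); other prey at levels: N12 2, N5 2 → level 3.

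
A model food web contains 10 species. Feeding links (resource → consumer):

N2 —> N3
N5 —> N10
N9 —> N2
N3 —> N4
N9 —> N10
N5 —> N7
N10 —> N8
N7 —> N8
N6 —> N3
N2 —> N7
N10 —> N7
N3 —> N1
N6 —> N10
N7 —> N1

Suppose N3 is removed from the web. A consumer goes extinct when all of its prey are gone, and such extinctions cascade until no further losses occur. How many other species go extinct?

1

Remove N3.
Round 1: N4 (all prey gone) → extinct.
No further losses. Total secondary extinctions: 1.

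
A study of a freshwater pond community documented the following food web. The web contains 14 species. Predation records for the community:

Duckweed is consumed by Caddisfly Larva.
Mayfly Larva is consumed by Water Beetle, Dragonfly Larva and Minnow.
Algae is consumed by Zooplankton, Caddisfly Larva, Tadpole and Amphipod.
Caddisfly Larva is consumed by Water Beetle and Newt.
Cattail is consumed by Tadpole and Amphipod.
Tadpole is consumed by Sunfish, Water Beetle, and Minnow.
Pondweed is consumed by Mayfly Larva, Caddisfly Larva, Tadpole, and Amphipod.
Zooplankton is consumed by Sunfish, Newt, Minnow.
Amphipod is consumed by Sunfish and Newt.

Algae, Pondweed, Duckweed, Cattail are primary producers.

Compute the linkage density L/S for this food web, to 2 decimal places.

There are L = 24 links among S = 14 species.
L/S = 24/14 = 1.7143 ≈ 1.71.

L/S = 1.71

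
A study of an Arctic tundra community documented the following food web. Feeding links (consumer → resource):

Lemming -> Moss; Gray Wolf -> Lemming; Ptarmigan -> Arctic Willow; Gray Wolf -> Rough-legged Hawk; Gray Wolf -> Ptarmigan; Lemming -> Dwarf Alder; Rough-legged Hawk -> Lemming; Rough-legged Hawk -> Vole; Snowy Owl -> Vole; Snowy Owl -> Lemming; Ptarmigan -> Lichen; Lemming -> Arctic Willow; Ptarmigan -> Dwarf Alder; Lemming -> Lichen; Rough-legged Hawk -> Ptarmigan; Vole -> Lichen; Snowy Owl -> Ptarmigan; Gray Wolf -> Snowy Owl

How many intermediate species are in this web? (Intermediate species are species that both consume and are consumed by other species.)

Intermediate species (has both prey and predators): Lemming, Vole, Ptarmigan, Rough-legged Hawk, Snowy Owl.
Count: 5.

5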